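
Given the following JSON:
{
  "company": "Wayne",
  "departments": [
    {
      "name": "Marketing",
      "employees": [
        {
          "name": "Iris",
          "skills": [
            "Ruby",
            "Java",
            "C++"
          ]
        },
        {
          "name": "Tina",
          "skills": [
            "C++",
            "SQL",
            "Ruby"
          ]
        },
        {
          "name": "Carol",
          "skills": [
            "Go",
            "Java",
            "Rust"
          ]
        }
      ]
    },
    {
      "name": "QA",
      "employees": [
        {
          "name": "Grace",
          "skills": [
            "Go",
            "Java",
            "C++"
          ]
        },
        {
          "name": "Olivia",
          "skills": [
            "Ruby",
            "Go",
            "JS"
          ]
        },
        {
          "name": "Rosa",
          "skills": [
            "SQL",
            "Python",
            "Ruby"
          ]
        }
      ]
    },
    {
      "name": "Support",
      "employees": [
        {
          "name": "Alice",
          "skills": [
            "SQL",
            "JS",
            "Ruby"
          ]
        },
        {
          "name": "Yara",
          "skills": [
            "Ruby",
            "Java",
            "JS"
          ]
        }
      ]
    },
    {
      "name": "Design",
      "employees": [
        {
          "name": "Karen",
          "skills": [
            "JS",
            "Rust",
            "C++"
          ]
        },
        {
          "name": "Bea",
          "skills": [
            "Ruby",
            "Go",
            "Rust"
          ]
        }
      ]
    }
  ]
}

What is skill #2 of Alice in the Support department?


Path: departments[2].employees[0].skills[1]
Value: JS

ANSWER: JS


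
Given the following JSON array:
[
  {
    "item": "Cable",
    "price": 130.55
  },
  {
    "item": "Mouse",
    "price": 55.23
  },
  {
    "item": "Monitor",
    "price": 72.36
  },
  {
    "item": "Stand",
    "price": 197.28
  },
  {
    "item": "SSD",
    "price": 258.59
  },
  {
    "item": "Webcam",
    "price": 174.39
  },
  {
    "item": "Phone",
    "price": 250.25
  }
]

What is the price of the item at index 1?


Array index 1 -> Mouse
price = 55.23

ANSWER: 55.23


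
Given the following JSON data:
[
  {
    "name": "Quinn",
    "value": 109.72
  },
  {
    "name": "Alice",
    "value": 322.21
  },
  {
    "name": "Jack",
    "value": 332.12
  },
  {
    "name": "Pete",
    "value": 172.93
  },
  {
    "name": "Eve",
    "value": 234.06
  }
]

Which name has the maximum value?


Comparing values:
  Quinn: 109.72
  Alice: 322.21
  Jack: 332.12
  Pete: 172.93
  Eve: 234.06
Maximum: Jack (332.12)

ANSWER: Jack


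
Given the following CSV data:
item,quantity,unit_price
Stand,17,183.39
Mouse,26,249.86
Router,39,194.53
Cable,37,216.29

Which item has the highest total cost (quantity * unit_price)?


Computing row totals:
  Stand: 3117.63
  Mouse: 6496.36
  Router: 7586.67
  Cable: 8002.73
Maximum: Cable (8002.73)

ANSWER: Cable


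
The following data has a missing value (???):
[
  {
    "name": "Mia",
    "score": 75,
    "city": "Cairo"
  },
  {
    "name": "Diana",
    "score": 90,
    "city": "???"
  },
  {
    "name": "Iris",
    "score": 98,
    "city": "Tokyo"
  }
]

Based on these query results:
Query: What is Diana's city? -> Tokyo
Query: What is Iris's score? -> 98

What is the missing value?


The missing value is Diana's city
From query: Diana's city = Tokyo

ANSWER: Tokyo


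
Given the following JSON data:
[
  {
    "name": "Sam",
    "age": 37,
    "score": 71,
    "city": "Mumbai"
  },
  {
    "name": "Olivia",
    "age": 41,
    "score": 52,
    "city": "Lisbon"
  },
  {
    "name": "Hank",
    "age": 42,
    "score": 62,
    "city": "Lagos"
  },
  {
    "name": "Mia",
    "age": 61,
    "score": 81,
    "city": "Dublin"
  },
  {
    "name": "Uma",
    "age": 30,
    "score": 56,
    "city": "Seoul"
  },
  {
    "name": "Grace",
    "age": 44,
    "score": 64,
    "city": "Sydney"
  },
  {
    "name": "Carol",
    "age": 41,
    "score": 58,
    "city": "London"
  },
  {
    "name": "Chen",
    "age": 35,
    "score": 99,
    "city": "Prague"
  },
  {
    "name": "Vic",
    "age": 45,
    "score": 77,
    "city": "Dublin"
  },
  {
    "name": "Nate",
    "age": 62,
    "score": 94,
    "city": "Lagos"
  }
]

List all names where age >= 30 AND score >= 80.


Checking both conditions:
  Sam (age=37, score=71) -> no
  Olivia (age=41, score=52) -> no
  Hank (age=42, score=62) -> no
  Mia (age=61, score=81) -> YES
  Uma (age=30, score=56) -> no
  Grace (age=44, score=64) -> no
  Carol (age=41, score=58) -> no
  Chen (age=35, score=99) -> YES
  Vic (age=45, score=77) -> no
  Nate (age=62, score=94) -> YES


ANSWER: Mia, Chen, Nate


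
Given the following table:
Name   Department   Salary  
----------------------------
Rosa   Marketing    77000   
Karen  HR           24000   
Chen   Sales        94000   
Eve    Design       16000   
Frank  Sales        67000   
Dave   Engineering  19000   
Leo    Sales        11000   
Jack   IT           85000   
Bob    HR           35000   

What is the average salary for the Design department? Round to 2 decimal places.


Design department members:
  Eve: 16000
Sum = 16000
Count = 1
Average = 16000 / 1 = 16000.00

ANSWER: 16000.00


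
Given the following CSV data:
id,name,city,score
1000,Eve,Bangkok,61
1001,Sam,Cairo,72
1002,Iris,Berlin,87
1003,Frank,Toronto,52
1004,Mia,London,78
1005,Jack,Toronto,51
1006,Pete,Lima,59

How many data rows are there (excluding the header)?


Counting rows (excluding header):
Header: id,name,city,score
Data rows: 7

ANSWER: 7


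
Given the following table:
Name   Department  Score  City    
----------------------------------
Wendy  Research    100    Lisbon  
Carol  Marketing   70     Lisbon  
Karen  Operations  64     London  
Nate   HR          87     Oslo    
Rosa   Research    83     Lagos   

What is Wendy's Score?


Row 1: Wendy
Score = 100

ANSWER: 100


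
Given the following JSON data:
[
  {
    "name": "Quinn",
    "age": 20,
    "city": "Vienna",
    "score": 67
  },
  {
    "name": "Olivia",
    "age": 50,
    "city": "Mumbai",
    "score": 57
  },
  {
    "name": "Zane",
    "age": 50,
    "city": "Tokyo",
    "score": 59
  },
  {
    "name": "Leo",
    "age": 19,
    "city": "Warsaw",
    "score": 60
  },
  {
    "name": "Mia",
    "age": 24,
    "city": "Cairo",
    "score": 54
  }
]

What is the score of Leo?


Looking up record where name = Leo
Record index: 3
Field 'score' = 60

ANSWER: 60


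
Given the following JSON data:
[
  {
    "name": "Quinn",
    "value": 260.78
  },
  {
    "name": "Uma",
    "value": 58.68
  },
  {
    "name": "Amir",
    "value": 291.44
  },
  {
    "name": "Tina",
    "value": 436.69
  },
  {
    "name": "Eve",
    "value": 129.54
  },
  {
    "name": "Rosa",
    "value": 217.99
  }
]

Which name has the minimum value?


Comparing values:
  Quinn: 260.78
  Uma: 58.68
  Amir: 291.44
  Tina: 436.69
  Eve: 129.54
  Rosa: 217.99
Minimum: Uma (58.68)

ANSWER: Uma


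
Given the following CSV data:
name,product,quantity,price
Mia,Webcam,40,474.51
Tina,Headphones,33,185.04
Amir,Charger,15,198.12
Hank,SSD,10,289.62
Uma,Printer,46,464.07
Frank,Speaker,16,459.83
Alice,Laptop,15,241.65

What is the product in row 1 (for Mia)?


Row 1: Mia
Column 'product' = Webcam

ANSWER: Webcam


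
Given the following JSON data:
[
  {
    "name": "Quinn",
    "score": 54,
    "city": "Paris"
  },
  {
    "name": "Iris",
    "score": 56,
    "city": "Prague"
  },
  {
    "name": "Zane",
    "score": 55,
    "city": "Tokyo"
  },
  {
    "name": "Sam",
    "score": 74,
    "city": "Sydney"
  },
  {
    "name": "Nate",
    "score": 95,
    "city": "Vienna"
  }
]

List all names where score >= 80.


Filtering records where score >= 80:
  Quinn (score=54) -> no
  Iris (score=56) -> no
  Zane (score=55) -> no
  Sam (score=74) -> no
  Nate (score=95) -> YES


ANSWER: Nate


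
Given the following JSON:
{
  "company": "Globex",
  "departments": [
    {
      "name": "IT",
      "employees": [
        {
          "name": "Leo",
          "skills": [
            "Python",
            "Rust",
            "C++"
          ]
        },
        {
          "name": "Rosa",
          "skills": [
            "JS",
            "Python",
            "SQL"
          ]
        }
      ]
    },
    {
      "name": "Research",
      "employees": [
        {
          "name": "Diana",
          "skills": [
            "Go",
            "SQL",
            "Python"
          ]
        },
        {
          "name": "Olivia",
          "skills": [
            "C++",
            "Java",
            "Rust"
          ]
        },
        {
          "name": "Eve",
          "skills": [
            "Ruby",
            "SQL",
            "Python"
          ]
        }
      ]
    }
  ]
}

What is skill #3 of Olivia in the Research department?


Path: departments[1].employees[1].skills[2]
Value: Rust

ANSWER: Rust


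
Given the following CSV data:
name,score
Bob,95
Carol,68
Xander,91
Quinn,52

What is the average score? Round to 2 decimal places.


Scores: 95, 68, 91, 52
Sum = 306
Count = 4
Average = 306 / 4 = 76.50

ANSWER: 76.50


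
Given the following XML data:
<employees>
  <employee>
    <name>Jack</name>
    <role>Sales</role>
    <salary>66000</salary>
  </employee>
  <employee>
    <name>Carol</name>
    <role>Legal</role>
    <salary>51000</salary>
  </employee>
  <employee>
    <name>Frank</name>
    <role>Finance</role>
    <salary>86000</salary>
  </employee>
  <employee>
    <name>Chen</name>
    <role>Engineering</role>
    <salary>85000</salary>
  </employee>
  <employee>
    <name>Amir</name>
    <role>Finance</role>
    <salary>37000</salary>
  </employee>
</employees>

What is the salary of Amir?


Searching for <employee> with <name>Amir</name>
Found at position 5
<salary>37000</salary>

ANSWER: 37000


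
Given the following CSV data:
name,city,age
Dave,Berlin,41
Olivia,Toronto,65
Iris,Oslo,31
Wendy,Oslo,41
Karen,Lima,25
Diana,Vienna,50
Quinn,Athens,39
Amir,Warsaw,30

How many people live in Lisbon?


Scanning city column for 'Lisbon':
Total matches: 0

ANSWER: 0


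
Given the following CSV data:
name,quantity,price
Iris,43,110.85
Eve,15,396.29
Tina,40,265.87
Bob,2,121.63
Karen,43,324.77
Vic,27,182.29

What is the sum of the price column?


Values in 'price' column:
  Row 1: 110.85
  Row 2: 396.29
  Row 3: 265.87
  Row 4: 121.63
  Row 5: 324.77
  Row 6: 182.29
Sum = 110.85 + 396.29 + 265.87 + 121.63 + 324.77 + 182.29 = 1401.7

ANSWER: 1401.7


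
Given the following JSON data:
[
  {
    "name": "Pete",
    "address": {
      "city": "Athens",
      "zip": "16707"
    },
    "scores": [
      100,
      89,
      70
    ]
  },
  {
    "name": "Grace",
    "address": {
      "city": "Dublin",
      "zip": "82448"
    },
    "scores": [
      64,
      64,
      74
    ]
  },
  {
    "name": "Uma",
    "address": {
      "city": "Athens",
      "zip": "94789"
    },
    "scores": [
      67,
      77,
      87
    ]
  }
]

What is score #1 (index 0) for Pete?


Path: records[0].scores[0]
Value: 100

ANSWER: 100


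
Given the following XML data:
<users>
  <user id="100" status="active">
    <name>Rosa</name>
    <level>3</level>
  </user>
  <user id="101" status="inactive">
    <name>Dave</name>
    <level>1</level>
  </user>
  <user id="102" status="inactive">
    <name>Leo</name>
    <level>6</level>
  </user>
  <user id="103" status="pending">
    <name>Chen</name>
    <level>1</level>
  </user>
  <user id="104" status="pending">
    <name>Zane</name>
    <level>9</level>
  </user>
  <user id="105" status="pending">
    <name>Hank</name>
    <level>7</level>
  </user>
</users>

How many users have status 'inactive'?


Counting users with status='inactive':
  Dave (id=101) -> MATCH
  Leo (id=102) -> MATCH
Count: 2

ANSWER: 2


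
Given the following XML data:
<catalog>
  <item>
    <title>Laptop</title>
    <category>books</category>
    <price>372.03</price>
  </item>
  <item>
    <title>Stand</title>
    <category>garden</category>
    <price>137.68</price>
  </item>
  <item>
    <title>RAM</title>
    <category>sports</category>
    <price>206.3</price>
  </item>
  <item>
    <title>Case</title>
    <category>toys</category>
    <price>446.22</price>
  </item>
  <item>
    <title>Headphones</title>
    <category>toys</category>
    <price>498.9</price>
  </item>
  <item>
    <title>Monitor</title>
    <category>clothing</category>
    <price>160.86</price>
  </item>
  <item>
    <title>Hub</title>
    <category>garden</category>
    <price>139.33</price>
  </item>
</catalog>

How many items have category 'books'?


Scanning <item> elements for <category>books</category>:
  Item 1: Laptop -> MATCH
Count: 1

ANSWER: 1


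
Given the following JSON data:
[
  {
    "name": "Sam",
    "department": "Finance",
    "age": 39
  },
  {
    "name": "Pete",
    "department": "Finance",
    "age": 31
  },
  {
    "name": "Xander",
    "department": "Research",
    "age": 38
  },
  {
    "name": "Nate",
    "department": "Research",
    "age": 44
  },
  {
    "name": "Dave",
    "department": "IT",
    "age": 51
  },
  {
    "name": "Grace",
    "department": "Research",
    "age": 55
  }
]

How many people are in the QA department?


Scanning records for department = QA
  No matches found
Count: 0

ANSWER: 0


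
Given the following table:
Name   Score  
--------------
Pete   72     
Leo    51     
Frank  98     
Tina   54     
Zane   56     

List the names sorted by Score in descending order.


Sorting by Score (descending):
  Frank: 98
  Pete: 72
  Zane: 56
  Tina: 54
  Leo: 51


ANSWER: Frank, Pete, Zane, Tina, Leo


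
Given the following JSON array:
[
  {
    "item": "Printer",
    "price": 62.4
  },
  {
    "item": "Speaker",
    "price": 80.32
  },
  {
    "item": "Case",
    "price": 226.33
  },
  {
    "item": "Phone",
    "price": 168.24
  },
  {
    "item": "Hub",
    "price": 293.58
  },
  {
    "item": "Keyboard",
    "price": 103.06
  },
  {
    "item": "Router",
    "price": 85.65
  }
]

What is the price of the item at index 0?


Array index 0 -> Printer
price = 62.4

ANSWER: 62.4


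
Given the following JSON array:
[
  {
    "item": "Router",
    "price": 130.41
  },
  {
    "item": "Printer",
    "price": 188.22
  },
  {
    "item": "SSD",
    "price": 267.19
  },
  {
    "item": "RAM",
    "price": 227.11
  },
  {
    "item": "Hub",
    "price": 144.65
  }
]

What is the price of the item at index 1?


Array index 1 -> Printer
price = 188.22

ANSWER: 188.22


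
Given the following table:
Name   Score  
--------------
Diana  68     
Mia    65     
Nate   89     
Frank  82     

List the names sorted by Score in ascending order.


Sorting by Score (ascending):
  Mia: 65
  Diana: 68
  Frank: 82
  Nate: 89


ANSWER: Mia, Diana, Frank, Nate


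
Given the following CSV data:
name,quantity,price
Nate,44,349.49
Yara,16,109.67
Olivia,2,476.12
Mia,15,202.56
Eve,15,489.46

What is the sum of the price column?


Values in 'price' column:
  Row 1: 349.49
  Row 2: 109.67
  Row 3: 476.12
  Row 4: 202.56
  Row 5: 489.46
Sum = 349.49 + 109.67 + 476.12 + 202.56 + 489.46 = 1627.3

ANSWER: 1627.3


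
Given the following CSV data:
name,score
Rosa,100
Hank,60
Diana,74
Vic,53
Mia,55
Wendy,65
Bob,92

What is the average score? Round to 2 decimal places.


Scores: 100, 60, 74, 53, 55, 65, 92
Sum = 499
Count = 7
Average = 499 / 7 = 71.29

ANSWER: 71.29


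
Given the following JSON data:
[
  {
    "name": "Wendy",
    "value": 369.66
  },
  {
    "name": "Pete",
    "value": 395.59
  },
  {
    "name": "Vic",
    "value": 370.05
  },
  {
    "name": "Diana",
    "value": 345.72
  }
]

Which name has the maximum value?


Comparing values:
  Wendy: 369.66
  Pete: 395.59
  Vic: 370.05
  Diana: 345.72
Maximum: Pete (395.59)

ANSWER: Pete


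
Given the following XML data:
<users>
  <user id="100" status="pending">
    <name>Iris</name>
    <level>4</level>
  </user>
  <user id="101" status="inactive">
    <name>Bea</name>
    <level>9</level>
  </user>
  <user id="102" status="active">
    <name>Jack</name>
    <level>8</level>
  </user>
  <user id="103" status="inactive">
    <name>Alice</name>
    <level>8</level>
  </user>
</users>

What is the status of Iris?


Finding user with name = Iris
user id="100" status="pending"

ANSWER: pending


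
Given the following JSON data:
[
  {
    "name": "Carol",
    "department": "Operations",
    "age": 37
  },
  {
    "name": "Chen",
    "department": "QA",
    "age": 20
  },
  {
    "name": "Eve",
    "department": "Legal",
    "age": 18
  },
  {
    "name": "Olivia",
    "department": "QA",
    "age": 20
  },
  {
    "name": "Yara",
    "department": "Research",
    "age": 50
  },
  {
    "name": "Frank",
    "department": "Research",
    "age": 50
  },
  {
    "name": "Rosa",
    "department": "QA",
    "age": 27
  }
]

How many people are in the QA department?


Scanning records for department = QA
  Record 1: Chen
  Record 3: Olivia
  Record 6: Rosa
Count: 3

ANSWER: 3


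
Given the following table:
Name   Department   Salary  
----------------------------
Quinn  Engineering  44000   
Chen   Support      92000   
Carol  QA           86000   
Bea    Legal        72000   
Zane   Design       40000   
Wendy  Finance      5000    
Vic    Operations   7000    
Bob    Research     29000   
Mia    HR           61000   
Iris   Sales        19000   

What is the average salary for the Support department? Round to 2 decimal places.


Support department members:
  Chen: 92000
Sum = 92000
Count = 1
Average = 92000 / 1 = 92000.00

ANSWER: 92000.00


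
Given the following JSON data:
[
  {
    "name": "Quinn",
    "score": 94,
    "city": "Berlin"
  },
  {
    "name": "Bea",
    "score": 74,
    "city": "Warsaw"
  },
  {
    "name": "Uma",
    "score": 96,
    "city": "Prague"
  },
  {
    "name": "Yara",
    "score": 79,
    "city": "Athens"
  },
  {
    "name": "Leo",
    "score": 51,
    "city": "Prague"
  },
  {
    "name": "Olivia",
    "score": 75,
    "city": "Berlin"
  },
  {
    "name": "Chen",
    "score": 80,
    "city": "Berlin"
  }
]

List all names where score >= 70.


Filtering records where score >= 70:
  Quinn (score=94) -> YES
  Bea (score=74) -> YES
  Uma (score=96) -> YES
  Yara (score=79) -> YES
  Leo (score=51) -> no
  Olivia (score=75) -> YES
  Chen (score=80) -> YES


ANSWER: Quinn, Bea, Uma, Yara, Olivia, Chen


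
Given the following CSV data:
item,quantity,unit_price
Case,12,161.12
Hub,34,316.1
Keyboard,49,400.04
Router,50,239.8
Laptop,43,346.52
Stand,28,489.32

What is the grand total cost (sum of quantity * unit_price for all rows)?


Computing row totals:
  Case: 12 * 161.12 = 1933.44
  Hub: 34 * 316.1 = 10747.4
  Keyboard: 49 * 400.04 = 19601.96
  Router: 50 * 239.8 = 11990.0
  Laptop: 43 * 346.52 = 14900.36
  Stand: 28 * 489.32 = 13700.96
Grand total = 1933.44 + 10747.4 + 19601.96 + 11990.0 + 14900.36 + 13700.96 = 72874.12

ANSWER: 72874.12


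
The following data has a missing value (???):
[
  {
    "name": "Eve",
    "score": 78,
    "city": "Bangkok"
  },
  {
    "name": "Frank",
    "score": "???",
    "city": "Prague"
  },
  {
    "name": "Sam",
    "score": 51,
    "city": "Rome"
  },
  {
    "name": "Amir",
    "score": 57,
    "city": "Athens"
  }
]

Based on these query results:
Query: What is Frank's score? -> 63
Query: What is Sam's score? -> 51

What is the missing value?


The missing value is Frank's score
From query: Frank's score = 63

ANSWER: 63


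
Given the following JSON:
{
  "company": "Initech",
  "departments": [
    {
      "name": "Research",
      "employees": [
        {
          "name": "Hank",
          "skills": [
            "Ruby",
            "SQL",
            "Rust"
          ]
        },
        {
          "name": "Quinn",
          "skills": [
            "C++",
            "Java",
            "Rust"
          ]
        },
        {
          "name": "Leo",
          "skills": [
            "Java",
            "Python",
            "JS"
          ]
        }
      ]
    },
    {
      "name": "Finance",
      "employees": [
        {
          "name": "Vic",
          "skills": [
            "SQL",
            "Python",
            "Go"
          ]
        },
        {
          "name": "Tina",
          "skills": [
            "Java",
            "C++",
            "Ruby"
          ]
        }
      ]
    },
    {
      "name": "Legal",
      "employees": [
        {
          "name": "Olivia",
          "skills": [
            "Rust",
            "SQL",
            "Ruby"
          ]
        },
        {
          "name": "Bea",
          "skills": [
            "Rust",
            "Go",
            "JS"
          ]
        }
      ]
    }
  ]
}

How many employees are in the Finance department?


Path: departments[1].employees
Count: 2

ANSWER: 2


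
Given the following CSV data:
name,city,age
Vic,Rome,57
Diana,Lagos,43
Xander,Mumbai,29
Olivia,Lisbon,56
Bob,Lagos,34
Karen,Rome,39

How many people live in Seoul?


Scanning city column for 'Seoul':
Total matches: 0

ANSWER: 0


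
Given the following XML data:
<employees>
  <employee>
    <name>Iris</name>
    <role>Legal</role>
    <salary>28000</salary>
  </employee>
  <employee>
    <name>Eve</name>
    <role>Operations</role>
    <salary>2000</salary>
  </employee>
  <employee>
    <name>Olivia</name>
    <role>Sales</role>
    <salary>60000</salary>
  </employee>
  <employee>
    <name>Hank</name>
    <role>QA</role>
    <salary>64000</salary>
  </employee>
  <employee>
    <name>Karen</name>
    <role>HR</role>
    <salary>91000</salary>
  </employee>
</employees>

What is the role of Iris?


Searching for <employee> with <name>Iris</name>
Found at position 1
<role>Legal</role>

ANSWER: Legal


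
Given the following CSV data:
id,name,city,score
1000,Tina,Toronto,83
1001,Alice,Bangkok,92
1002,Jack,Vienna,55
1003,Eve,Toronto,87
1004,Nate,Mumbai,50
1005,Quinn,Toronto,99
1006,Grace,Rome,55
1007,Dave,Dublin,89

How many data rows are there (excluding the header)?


Counting rows (excluding header):
Header: id,name,city,score
Data rows: 8

ANSWER: 8


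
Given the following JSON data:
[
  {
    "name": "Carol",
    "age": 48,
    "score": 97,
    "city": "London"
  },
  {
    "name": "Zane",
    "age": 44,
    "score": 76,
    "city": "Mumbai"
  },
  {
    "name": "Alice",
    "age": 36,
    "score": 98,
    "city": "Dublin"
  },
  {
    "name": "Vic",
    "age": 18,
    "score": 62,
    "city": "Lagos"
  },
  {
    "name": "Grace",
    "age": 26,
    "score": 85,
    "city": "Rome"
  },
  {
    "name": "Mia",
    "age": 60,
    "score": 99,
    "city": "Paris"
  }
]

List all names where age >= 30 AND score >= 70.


Checking both conditions:
  Carol (age=48, score=97) -> YES
  Zane (age=44, score=76) -> YES
  Alice (age=36, score=98) -> YES
  Vic (age=18, score=62) -> no
  Grace (age=26, score=85) -> no
  Mia (age=60, score=99) -> YES


ANSWER: Carol, Zane, Alice, Mia


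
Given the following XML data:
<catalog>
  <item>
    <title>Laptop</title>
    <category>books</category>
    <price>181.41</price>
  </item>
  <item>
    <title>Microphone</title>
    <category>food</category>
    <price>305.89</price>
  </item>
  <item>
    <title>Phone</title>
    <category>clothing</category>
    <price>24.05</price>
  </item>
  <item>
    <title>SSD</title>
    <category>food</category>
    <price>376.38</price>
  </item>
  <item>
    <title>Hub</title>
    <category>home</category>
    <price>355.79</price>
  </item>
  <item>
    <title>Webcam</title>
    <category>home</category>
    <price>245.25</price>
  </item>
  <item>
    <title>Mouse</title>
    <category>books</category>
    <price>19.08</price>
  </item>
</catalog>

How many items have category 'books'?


Scanning <item> elements for <category>books</category>:
  Item 1: Laptop -> MATCH
  Item 7: Mouse -> MATCH
Count: 2

ANSWER: 2


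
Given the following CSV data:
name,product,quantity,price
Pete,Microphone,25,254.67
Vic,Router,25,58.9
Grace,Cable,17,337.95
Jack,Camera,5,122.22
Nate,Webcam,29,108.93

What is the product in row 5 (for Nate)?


Row 5: Nate
Column 'product' = Webcam

ANSWER: Webcam


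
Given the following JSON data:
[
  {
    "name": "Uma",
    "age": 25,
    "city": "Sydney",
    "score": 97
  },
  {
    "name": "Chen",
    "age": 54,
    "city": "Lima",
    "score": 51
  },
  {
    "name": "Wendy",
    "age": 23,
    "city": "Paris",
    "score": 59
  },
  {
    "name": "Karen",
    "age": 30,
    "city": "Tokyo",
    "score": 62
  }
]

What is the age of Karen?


Looking up record where name = Karen
Record index: 3
Field 'age' = 30

ANSWER: 30


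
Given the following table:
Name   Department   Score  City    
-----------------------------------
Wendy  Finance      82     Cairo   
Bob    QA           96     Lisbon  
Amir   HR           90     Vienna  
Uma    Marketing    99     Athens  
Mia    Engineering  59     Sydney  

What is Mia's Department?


Row 5: Mia
Department = Engineering

ANSWER: Engineering


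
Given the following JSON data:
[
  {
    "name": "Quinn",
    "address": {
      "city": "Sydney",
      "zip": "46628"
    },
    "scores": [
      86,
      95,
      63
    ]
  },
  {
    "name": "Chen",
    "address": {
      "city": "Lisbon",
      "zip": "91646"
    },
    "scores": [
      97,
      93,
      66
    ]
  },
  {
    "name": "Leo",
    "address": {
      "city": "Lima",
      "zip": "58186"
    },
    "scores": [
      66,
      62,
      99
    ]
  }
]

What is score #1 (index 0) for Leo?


Path: records[2].scores[0]
Value: 66

ANSWER: 66


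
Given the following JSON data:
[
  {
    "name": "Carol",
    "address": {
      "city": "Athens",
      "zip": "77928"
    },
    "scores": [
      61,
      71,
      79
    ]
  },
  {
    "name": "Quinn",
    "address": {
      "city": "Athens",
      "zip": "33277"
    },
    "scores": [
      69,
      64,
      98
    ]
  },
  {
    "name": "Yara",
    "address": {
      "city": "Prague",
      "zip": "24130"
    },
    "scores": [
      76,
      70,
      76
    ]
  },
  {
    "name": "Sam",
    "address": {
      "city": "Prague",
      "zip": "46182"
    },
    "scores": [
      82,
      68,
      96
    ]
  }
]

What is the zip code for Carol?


Path: records[0].address.zip
Value: 77928

ANSWER: 77928


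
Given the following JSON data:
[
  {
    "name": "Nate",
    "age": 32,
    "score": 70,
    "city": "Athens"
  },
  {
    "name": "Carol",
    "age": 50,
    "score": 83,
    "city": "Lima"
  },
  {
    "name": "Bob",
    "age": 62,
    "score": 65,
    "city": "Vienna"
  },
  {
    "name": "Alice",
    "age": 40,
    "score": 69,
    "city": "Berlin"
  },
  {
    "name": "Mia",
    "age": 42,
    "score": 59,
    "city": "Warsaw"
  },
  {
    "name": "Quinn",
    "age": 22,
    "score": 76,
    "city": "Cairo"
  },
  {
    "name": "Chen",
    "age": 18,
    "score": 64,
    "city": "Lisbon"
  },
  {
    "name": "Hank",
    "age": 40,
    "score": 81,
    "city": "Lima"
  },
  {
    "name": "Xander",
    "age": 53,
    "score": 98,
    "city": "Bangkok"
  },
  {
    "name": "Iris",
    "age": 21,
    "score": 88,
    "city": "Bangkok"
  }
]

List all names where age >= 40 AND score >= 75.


Checking both conditions:
  Nate (age=32, score=70) -> no
  Carol (age=50, score=83) -> YES
  Bob (age=62, score=65) -> no
  Alice (age=40, score=69) -> no
  Mia (age=42, score=59) -> no
  Quinn (age=22, score=76) -> no
  Chen (age=18, score=64) -> no
  Hank (age=40, score=81) -> YES
  Xander (age=53, score=98) -> YES
  Iris (age=21, score=88) -> no


ANSWER: Carol, Hank, Xander


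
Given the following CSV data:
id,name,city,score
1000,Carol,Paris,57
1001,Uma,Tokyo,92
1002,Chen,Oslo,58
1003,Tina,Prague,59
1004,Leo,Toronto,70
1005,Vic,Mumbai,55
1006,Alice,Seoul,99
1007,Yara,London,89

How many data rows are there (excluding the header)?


Counting rows (excluding header):
Header: id,name,city,score
Data rows: 8

ANSWER: 8


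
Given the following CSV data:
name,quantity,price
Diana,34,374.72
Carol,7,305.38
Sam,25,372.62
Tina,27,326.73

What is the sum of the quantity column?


Values in 'quantity' column:
  Row 1: 34
  Row 2: 7
  Row 3: 25
  Row 4: 27
Sum = 34 + 7 + 25 + 27 = 93

ANSWER: 93


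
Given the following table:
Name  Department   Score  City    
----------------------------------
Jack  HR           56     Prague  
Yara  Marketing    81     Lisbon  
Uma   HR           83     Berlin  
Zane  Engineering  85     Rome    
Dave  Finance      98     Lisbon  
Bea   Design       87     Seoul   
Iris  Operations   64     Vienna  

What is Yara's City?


Row 2: Yara
City = Lisbon

ANSWER: Lisbon


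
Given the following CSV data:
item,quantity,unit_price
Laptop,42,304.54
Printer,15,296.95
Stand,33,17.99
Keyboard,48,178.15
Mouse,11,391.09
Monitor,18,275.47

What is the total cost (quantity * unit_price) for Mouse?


Row: Mouse
quantity = 11
unit_price = 391.09
total = 11 * 391.09 = 4301.99

ANSWER: 4301.99


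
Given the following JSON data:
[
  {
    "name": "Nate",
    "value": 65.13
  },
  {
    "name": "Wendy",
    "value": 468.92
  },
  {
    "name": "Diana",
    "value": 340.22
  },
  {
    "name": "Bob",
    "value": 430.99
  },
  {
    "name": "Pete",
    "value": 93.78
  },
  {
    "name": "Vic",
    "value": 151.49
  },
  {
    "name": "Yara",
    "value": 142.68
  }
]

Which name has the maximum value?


Comparing values:
  Nate: 65.13
  Wendy: 468.92
  Diana: 340.22
  Bob: 430.99
  Pete: 93.78
  Vic: 151.49
  Yara: 142.68
Maximum: Wendy (468.92)

ANSWER: Wendy


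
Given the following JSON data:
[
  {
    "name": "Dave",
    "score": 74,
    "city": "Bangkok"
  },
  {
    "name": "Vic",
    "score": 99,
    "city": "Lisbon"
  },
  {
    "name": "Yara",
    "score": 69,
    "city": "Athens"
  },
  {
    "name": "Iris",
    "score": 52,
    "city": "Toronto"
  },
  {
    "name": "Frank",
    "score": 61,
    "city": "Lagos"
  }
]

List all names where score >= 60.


Filtering records where score >= 60:
  Dave (score=74) -> YES
  Vic (score=99) -> YES
  Yara (score=69) -> YES
  Iris (score=52) -> no
  Frank (score=61) -> YES


ANSWER: Dave, Vic, Yara, Frank


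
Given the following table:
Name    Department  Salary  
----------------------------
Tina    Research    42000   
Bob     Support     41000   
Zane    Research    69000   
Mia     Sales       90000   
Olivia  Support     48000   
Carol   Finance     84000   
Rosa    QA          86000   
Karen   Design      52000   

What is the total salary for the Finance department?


Finance department members:
  Carol: 84000
Total = 84000 = 84000

ANSWER: 84000


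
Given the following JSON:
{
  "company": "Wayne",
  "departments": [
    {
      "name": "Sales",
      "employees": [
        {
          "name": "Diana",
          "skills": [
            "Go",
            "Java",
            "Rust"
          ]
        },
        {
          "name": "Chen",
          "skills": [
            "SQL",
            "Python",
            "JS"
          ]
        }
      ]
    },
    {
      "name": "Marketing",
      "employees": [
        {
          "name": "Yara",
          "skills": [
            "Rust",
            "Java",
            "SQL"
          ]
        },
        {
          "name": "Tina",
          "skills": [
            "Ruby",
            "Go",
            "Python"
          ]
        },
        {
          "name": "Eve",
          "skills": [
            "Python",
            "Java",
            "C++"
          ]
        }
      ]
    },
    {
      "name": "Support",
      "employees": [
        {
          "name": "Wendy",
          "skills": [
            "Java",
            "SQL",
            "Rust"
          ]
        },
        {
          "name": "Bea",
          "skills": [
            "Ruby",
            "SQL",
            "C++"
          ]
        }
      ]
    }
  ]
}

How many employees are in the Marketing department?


Path: departments[1].employees
Count: 3

ANSWER: 3


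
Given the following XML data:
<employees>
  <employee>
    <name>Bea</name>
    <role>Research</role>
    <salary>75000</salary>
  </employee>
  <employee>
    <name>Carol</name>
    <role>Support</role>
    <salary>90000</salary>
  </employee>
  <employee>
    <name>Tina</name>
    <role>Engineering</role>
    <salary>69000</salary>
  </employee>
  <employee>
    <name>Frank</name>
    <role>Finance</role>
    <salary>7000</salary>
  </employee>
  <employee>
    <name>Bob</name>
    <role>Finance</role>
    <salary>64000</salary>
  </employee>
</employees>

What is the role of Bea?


Searching for <employee> with <name>Bea</name>
Found at position 1
<role>Research</role>

ANSWER: Research


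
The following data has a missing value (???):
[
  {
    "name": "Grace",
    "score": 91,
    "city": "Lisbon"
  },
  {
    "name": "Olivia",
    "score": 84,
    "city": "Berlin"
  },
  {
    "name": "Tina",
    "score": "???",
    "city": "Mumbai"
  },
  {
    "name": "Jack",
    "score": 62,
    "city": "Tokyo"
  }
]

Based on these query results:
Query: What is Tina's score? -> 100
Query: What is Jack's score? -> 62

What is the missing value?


The missing value is Tina's score
From query: Tina's score = 100

ANSWER: 100


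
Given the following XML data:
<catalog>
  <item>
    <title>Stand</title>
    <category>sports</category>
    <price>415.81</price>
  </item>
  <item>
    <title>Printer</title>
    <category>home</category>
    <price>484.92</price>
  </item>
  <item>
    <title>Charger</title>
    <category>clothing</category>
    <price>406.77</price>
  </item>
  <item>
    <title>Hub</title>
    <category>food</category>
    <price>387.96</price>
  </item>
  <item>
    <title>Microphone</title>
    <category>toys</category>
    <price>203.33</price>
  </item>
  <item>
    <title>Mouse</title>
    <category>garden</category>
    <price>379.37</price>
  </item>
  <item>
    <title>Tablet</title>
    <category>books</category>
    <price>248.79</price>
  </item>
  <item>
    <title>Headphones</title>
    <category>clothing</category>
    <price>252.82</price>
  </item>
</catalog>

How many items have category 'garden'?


Scanning <item> elements for <category>garden</category>:
  Item 6: Mouse -> MATCH
Count: 1

ANSWER: 1


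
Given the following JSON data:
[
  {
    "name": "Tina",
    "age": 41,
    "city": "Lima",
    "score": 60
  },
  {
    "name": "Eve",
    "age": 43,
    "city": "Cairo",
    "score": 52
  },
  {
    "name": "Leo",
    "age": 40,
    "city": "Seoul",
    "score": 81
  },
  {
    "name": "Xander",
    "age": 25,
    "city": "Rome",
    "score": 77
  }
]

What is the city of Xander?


Looking up record where name = Xander
Record index: 3
Field 'city' = Rome

ANSWER: Rome


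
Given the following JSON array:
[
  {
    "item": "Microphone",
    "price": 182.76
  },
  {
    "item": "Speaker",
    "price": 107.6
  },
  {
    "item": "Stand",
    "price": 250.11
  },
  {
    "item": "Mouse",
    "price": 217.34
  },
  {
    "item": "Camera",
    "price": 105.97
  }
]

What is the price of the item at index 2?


Array index 2 -> Stand
price = 250.11

ANSWER: 250.11


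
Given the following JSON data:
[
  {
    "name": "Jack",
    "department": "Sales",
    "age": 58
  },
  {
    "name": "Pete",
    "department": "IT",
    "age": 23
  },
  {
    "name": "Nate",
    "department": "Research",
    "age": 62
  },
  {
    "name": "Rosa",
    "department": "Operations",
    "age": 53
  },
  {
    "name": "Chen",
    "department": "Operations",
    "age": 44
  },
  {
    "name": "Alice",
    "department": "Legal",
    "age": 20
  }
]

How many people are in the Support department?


Scanning records for department = Support
  No matches found
Count: 0

ANSWER: 0


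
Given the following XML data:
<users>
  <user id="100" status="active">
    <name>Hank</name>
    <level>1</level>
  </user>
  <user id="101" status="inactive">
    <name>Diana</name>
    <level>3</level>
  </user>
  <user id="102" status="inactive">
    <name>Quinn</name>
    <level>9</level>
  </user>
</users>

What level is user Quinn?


Finding user: Quinn
<level>9</level>

ANSWER: 9


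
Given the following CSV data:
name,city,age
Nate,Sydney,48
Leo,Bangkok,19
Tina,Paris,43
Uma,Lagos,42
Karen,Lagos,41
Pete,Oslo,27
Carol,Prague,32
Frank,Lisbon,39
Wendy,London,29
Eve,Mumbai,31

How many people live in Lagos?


Scanning city column for 'Lagos':
  Row 4: Uma -> MATCH
  Row 5: Karen -> MATCH
Total matches: 2

ANSWER: 2


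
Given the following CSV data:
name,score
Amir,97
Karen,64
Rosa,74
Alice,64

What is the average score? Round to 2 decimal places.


Scores: 97, 64, 74, 64
Sum = 299
Count = 4
Average = 299 / 4 = 74.75

ANSWER: 74.75


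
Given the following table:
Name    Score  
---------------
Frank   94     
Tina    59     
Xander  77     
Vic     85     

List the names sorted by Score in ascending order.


Sorting by Score (ascending):
  Tina: 59
  Xander: 77
  Vic: 85
  Frank: 94


ANSWER: Tina, Xander, Vic, Frank


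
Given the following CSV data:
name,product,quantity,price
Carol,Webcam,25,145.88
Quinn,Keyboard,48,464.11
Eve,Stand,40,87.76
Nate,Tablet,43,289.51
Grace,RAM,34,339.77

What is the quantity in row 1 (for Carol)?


Row 1: Carol
Column 'quantity' = 25

ANSWER: 25


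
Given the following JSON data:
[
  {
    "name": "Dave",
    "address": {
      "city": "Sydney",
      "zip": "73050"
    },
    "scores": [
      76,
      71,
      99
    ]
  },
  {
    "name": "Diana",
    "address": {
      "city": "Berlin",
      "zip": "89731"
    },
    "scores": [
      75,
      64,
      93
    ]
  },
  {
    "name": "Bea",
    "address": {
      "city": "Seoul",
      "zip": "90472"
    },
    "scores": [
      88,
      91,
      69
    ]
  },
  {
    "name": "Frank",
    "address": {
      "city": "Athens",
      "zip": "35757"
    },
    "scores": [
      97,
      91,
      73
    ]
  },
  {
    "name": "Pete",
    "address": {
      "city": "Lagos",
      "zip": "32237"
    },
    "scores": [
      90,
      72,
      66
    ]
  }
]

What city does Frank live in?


Path: records[3].address.city
Value: Athens

ANSWER: Athens


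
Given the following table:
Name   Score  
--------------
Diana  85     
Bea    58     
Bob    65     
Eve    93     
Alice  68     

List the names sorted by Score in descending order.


Sorting by Score (descending):
  Eve: 93
  Diana: 85
  Alice: 68
  Bob: 65
  Bea: 58


ANSWER: Eve, Diana, Alice, Bob, Bea


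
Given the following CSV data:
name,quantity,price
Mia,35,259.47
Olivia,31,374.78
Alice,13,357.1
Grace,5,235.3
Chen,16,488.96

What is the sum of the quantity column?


Values in 'quantity' column:
  Row 1: 35
  Row 2: 31
  Row 3: 13
  Row 4: 5
  Row 5: 16
Sum = 35 + 31 + 13 + 5 + 16 = 100

ANSWER: 100


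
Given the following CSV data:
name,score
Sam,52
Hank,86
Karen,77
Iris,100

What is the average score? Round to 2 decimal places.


Scores: 52, 86, 77, 100
Sum = 315
Count = 4
Average = 315 / 4 = 78.75

ANSWER: 78.75


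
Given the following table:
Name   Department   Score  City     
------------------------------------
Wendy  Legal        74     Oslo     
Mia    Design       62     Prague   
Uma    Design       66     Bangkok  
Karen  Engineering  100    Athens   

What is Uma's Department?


Row 3: Uma
Department = Design

ANSWER: Design


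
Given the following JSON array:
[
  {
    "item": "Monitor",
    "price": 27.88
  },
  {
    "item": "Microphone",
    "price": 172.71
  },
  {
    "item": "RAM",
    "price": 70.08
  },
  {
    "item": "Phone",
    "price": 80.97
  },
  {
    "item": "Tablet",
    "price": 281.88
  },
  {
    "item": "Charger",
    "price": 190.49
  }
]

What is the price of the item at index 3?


Array index 3 -> Phone
price = 80.97

ANSWER: 80.97


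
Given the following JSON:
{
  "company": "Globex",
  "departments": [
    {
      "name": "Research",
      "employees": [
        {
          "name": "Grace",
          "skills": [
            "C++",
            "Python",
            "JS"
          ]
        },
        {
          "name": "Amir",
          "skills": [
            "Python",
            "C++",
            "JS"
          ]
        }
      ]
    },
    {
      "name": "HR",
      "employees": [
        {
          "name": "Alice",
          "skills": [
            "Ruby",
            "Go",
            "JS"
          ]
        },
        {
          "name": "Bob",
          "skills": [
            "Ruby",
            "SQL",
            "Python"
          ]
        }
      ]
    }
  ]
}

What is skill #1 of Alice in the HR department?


Path: departments[1].employees[0].skills[0]
Value: Ruby

ANSWER: Ruby
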